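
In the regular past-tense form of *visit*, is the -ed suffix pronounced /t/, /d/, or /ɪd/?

/ɪd/

The stem *visit* ends in /t/ or /d/.
The -ed suffix is realized as /ɪd/ after /t, d/; as /t/ after other voiceless consonants; and as /d/ after other voiced sounds.
So -ed on *visit* is pronounced /ɪd/.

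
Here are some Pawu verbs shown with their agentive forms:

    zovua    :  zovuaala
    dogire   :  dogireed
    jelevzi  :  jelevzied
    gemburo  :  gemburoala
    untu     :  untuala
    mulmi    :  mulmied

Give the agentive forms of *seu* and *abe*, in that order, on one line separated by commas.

seuala, abeed

Looking at the last vowel of each stem: -ed when the last vowel of the stem is a front vowel (*dogire*, *jelevzi*, *mulmi*); -ala when the last vowel of the stem is a back vowel (*zovua*, *gemburo*, *untu*).
*seu* — last vowel /u/ (a back vowel) → -ala → *seuala*.
*abe*: last vowel = /e/, a front vowel → -ed → *abeed*.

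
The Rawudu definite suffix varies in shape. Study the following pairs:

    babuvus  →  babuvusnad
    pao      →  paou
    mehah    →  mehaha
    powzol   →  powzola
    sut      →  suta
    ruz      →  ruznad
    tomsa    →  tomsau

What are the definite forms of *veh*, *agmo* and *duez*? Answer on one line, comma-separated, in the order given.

The suffix is conditioned by the final sound: -nad when the stem ends in a sibilant (*babuvus*, *ruz*); -a when the stem ends in a non-sibilant consonant (*mehah*, *powzol*, *sut*); -u when the stem ends in a vowel (*pao*, *tomsa*).
*veh*: final sound = /h/, a non-sibilant consonant → -a → *veha*.
Since the final sound of *agmo* is /o/ (a vowel), it takes -u, giving *agmou*.
The final sound of *duez* is /z/, which is a sibilant, so the suffix is -nad, giving *dueznad*.

veha, agmou, dueznad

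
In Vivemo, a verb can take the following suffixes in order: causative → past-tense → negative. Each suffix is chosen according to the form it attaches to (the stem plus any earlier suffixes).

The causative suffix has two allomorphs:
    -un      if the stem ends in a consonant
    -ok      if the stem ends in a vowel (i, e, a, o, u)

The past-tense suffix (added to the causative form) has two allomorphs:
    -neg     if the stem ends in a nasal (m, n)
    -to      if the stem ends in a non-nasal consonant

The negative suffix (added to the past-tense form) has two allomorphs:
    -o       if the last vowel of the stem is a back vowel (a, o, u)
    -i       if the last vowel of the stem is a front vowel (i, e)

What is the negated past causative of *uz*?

uzunnegi

*uz* — final sound /z/ (a consonant) → -un → *uzun*.
The causative form *uzun*: final consonant = /n/, a nasal → -neg → *uzunneg*.
Since the last vowel of the past-tense form *uzunneg* is /e/ (a front vowel), it takes -i, giving *uzunnegi*.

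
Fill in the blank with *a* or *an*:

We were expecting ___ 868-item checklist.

an

The indefinite article is chosen by the initial *sound* of the following word, not its spelling.
The number *868* is spoken "eight hundred …", beginning with /eɪt/ — a vowel sound.
So the article is *an*: We were expecting an 868-item checklist.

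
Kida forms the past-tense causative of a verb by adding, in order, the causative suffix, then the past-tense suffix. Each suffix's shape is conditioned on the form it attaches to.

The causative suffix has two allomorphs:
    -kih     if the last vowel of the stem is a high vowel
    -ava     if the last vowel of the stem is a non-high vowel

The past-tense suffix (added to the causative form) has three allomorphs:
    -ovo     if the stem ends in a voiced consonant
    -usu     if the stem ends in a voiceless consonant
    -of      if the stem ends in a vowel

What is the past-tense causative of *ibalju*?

ibaljukihusu

*ibalju*: last vowel = /u/, a high vowel → -kih → *ibaljukih*.
Since the final sound of the causative form *ibaljukih* is /h/ (a voiceless consonant), it takes -usu, giving *ibaljukihusu*.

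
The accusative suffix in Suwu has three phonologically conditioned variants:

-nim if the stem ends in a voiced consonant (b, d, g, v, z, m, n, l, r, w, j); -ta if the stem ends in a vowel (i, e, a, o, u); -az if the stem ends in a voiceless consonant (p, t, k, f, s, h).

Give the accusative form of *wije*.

wijeta

The final sound of *wije* is /e/, which is a vowel, so the suffix is -ta, giving *wijeta*.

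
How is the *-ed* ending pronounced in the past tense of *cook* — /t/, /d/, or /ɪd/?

/t/

The stem *cook* ends in a voiceless consonant other than /t/.
The -ed suffix is realized as /ɪd/ after /t, d/; as /t/ after other voiceless consonants; and as /d/ after other voiced sounds.
So -ed on *cook* is pronounced /t/.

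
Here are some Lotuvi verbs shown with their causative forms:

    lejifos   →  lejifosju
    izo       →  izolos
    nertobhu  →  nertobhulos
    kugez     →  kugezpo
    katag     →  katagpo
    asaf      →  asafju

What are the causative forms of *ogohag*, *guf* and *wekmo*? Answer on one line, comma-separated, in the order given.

The alternation tracks the final sound of the stem — -ju when the stem ends in a voiceless consonant (*lejifos*, *asaf*); -po when the stem ends in a voiced consonant (*kugez*, *katag*); -los when the stem ends in a vowel (*izo*, *nertobhu*).
*ogohag* — final sound /g/ (a voiced consonant) → -po → *ogohagpo*.
Since the final sound of *guf* is /f/ (a voiceless consonant), it takes -ju, giving *gufju*.
Since the final sound of *wekmo* is /o/ (a vowel), it takes -los, giving *wekmolos*.

ogohagpo, gufju, wekmolos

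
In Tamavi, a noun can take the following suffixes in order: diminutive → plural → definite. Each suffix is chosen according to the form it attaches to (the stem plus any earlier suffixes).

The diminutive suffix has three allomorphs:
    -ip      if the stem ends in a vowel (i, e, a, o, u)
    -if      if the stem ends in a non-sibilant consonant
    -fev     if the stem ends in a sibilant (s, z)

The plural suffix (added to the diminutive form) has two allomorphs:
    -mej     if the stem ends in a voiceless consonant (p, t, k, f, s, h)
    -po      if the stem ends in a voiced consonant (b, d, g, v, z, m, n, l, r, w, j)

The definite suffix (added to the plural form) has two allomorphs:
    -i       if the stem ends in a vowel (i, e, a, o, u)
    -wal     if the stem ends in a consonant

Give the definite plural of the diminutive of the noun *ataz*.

The final sound of *ataz* is /z/, which is a sibilant, so the diminutive suffix is -fev, giving *atazfev*.
The diminutive form *atazfev* — final consonant /v/ (voiced) → -po → *atazfevpo*.
The plural form *atazfevpo*: final sound = /o/, a vowel → -i → *atazfevpoi*.

atazfevpoi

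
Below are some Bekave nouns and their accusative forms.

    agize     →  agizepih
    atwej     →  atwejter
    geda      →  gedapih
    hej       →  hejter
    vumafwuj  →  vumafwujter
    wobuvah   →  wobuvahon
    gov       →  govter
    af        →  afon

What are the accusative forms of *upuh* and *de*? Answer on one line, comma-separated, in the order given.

The alternation tracks the final sound of the stem — -on when the stem ends in a voiceless consonant (*wobuvah*, *af*); -ter when the stem ends in a voiced consonant (*atwej*, *hej*, *vumafwuj*, *gov*); -pih when the stem ends in a vowel (*agize*, *geda*).
*upuh* — final sound /h/ (a voiceless consonant) → -on → *upuhon*.
Since the final sound of *de* is /e/ (a vowel), it takes -pih, giving *depih*.

upuhon, depih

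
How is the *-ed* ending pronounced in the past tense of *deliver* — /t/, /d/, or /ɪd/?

The stem *deliver* ends in a voiced sound other than /d/.
The -ed suffix is realized as /ɪd/ after /t, d/; as /t/ after other voiceless consonants; and as /d/ after other voiced sounds.
So -ed on *deliver* is pronounced /d/.

/d/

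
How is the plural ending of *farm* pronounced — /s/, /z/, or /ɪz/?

The stem *farm* ends in a voiced non-sibilant sound.
The plural suffix surfaces as /ɪz/ after sibilants, /s/ after other voiceless consonants, and /z/ after other voiced sounds.
So the plural -s on *farm* is pronounced /z/.

/z/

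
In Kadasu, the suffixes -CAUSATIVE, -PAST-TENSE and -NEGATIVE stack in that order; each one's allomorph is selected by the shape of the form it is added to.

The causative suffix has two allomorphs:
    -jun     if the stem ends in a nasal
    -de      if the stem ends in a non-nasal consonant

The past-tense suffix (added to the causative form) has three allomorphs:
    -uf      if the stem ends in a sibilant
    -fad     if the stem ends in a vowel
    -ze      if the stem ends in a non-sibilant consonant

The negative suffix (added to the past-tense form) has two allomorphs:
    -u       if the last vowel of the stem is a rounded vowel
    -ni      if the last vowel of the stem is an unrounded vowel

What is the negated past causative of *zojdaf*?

*zojdaf* — final consonant /f/ (non-nasal) → -de → *zojdafde*.
The causative form *zojdafde* — final sound /e/ (a vowel) → -fad → *zojdafdefad*.
Since the last vowel of the past-tense form *zojdafdefad* is /a/ (an unrounded vowel), it takes -ni, giving *zojdafdefadni*.

zojdafdefadni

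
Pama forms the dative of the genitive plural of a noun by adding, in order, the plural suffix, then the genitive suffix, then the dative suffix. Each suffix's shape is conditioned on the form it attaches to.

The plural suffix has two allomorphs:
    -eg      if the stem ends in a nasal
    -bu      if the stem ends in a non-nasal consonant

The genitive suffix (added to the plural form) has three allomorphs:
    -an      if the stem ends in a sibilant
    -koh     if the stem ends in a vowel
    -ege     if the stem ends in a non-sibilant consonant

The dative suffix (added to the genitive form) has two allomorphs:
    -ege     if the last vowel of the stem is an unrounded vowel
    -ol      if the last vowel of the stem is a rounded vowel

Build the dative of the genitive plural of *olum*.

olumegegeege

The final consonant of *olum* is /m/, which is a nasal, so the plural suffix is -eg, giving *olumeg*.
The plural form *olumeg* — final sound /g/ (a non-sibilant consonant) → -ege → *olumegege*.
The last vowel of the genitive form *olumegege* is /e/, which is an unrounded vowel, so the dative suffix is -ege, giving *olumegegeege*.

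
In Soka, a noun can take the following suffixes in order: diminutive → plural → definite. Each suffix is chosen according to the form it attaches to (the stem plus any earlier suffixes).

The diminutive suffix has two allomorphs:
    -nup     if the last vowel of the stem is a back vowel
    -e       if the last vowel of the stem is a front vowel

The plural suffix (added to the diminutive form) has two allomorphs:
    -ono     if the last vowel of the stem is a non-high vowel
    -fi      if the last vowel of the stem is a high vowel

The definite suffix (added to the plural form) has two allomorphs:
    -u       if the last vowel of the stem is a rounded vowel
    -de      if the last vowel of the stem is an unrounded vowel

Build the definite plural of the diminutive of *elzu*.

*elzu* — last vowel /u/ (a back vowel) → -nup → *elzunup*.
The diminutive form *elzunup* — last vowel /u/ (a high vowel) → -fi → *elzunupfi*.
The plural form *elzunupfi*: last vowel = /i/, an unrounded vowel → -de → *elzunupfide*.

elzunupfide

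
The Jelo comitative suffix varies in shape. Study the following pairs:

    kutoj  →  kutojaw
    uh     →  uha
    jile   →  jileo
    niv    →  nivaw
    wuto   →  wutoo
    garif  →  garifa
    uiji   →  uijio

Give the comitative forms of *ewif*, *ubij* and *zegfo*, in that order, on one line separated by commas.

The alternation tracks the final sound of the stem — -a when the stem ends in a voiceless consonant (*uh*, *garif*); -aw when the stem ends in a voiced consonant (*kutoj*, *niv*); -o when the stem ends in a vowel (*jile*, *wuto*, *uiji*).
The final sound of *ewif* is /f/, which is a voiceless consonant, so the suffix is -a, giving *ewifa*.
*ubij* — final sound /j/ (a voiced consonant) → -aw → *ubijaw*.
Since the final sound of *zegfo* is /o/ (a vowel), it takes -o, giving *zegfoo*.

ewifa, ubijaw, zegfoo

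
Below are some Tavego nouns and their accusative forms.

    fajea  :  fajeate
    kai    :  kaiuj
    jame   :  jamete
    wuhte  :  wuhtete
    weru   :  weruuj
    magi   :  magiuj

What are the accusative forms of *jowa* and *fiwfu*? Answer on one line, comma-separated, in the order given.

jowate, fiwfuuj

The alternation tracks the last vowel of the stem — -uj when the last vowel of the stem is a high vowel (*kai*, *weru*, *magi*); -te when the last vowel of the stem is a non-high vowel (*fajea*, *jame*, *wuhte*).
*jowa*: last vowel = /a/, a non-high vowel → -te → *jowate*.
Since the last vowel of *fiwfu* is /u/ (a high vowel), it takes -uj, giving *fiwfuuj*.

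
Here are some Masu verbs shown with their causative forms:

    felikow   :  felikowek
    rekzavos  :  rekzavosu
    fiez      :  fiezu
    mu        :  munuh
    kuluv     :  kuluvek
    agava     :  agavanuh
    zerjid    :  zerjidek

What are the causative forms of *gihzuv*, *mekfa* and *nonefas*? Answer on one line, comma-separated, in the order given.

The pattern is sibilance of the final sound: -u when the stem ends in a sibilant (*rekzavos*, *fiez*); -ek when the stem ends in a non-sibilant consonant (*felikow*, *kuluv*, *zerjid*); -nuh when the stem ends in a vowel (*mu*, *agava*).
*gihzuv*: final sound = /v/, a non-sibilant consonant → -ek → *gihzuvek*.
Since the final sound of *mekfa* is /a/ (a vowel), it takes -nuh, giving *mekfanuh*.
The final sound of *nonefas* is /s/, which is a sibilant, so the suffix is -u, giving *nonefasu*.

gihzuvek, mekfanuh, nonefasu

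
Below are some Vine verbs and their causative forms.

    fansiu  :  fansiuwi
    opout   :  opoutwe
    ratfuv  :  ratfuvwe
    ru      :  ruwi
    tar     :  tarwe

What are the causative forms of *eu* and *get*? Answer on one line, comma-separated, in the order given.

The alternation tracks the final sound of the stem — -we when the stem ends in a consonant (*opout*, *ratfuv*, *tar*); -wi when the stem ends in a vowel (*fansiu*, *ru*).
*eu* — final sound /u/ (a vowel) → -wi → *euwi*.
The final sound of *get* is /t/, which is a consonant, so the suffix is -we, giving *getwe*.

euwi, getwe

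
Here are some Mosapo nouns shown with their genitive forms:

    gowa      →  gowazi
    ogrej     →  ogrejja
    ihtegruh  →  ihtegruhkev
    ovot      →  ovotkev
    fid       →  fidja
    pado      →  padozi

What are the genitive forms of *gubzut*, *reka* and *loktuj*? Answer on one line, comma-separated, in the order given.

gubzutkev, rekazi, loktujja

The suffix is conditioned by the final sound: -kev when the stem ends in a voiceless consonant (*ihtegruh*, *ovot*); -ja when the stem ends in a voiced consonant (*ogrej*, *fid*); -zi when the stem ends in a vowel (*gowa*, *pado*).
The final sound of *gubzut* is /t/, which is a voiceless consonant, so the suffix is -kev, giving *gubzutkev*.
Since the final sound of *reka* is /a/ (a vowel), it takes -zi, giving *rekazi*.
*loktuj* — final sound /j/ (a voiced consonant) → -ja → *loktujja*.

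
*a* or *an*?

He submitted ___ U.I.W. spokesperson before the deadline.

The indefinite article is chosen by the initial *sound* of the following word, not its spelling.
The initialism *U.I.W.* is read letter by letter; the first letter, U, is pronounced /juː/, which begins with a consonant sound.
So the article is *a*: He submitted a U.I.W. spokesperson before the deadline.

a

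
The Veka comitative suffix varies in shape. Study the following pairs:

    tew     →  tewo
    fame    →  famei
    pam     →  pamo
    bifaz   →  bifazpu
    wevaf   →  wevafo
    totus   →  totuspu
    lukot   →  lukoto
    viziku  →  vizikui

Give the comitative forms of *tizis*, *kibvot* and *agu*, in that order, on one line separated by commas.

tizispu, kibvoto, agui

The pattern is sibilance of the final sound: -pu when the stem ends in a sibilant (*bifaz*, *totus*); -o when the stem ends in a non-sibilant consonant (*tew*, *pam*, *wevaf*, *lukot*); -i when the stem ends in a vowel (*fame*, *viziku*).
Since the final sound of *tizis* is /s/ (a sibilant), it takes -pu, giving *tizispu*.
*kibvot* — final sound /t/ (a non-sibilant consonant) → -o → *kibvoto*.
*agu* — final sound /u/ (a vowel) → -i → *agui*.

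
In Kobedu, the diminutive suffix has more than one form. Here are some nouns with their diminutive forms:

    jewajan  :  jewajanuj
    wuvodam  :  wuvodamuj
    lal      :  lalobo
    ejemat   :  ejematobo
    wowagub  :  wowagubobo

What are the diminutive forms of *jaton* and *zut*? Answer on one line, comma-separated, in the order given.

The alternation tracks the final consonant of the stem — -uj when the stem ends in a nasal (*jewajan*, *wuvodam*); -obo when the stem ends in a non-nasal consonant (*lal*, *ejemat*, *wowagub*).
Since the final consonant of *jaton* is /n/ (a nasal), it takes -uj, giving *jatonuj*.
The final consonant of *zut* is /t/, which is non-nasal, so the suffix is -obo, giving *zutobo*.

jatonuj, zutobo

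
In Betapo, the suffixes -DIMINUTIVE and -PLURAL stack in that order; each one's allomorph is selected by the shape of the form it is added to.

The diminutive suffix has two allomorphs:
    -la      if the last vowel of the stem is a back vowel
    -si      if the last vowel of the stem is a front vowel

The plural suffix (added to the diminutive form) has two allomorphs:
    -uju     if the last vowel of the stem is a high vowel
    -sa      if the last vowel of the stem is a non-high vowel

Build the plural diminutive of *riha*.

The last vowel of *riha* is /a/, which is a back vowel, so the diminutive suffix is -la, giving *rihala*.
The last vowel of the diminutive form *rihala* is /a/, which is a non-high vowel, so the plural suffix is -sa, giving *rihalasa*.

rihalasa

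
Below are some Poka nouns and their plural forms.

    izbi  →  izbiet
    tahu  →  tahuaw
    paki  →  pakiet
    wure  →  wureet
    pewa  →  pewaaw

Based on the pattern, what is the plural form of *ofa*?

ofaaw

The suffix is conditioned by the last vowel: -et when the last vowel of the stem is a front vowel (*izbi*, *paki*, *wure*); -aw when the last vowel of the stem is a back vowel (*tahu*, *pewa*).
*ofa*: last vowel = /a/, a back vowel → -aw → *ofaaw*.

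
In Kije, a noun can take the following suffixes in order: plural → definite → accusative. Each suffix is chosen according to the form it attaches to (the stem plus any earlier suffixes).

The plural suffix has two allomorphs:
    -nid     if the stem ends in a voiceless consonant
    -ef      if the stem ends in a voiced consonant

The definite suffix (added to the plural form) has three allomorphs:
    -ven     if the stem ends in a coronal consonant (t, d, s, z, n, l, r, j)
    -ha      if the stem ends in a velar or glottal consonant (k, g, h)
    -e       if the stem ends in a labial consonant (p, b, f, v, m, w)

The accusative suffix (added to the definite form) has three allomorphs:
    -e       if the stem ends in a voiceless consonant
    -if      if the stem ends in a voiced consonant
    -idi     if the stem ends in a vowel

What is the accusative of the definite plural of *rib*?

ribefeidi

*rib* — final consonant /b/ (voiced) → -ef → *ribef*.
The plural form *ribef*: final consonant = /f/, labial → -e → *ribefe*.
The definite form *ribefe*: final sound = /e/, a vowel → -idi → *ribefeidi*.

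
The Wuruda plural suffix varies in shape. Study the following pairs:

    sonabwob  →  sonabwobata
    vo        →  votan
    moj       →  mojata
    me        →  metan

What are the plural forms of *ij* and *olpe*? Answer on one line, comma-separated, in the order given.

ijata, olpetan

Looking at the final sound of each stem: -ata when the stem ends in a consonant (*sonabwob*, *moj*); -tan when the stem ends in a vowel (*vo*, *me*).
Since the final sound of *ij* is /j/ (a consonant), it takes -ata, giving *ijata*.
*olpe*: final sound = /e/, a vowel → -tan → *olpetan*.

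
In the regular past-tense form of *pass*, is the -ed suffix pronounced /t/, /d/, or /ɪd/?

/t/

The stem *pass* ends in a voiceless consonant other than /t/.
The -ed suffix is realized as /ɪd/ after /t, d/; as /t/ after other voiceless consonants; and as /d/ after other voiced sounds.
So -ed on *pass* is pronounced /t/.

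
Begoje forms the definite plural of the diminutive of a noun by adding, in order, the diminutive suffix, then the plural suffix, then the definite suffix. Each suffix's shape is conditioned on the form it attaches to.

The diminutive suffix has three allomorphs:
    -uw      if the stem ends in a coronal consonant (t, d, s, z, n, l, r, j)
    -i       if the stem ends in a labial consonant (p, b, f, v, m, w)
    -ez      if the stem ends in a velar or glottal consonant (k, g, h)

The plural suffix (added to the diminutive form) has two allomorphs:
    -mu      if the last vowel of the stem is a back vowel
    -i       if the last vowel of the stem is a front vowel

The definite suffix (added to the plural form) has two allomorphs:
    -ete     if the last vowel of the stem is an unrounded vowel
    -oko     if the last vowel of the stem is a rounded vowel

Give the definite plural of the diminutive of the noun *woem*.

woemiiete

*woem*: final consonant = /m/, labial → -i → *woemi*.
The diminutive form *woemi* — last vowel /i/ (a front vowel) → -i → *woemii*.
Since the last vowel of the plural form *woemii* is /i/ (an unrounded vowel), it takes -ete, giving *woemiiete*.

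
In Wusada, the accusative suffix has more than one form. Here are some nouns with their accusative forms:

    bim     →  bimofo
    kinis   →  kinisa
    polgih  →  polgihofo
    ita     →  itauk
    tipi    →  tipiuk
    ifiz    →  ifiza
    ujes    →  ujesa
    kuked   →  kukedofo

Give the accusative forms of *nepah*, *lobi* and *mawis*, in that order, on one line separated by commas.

nepahofo, lobiuk, mawisa

The pattern is sibilance of the final sound: -a when the stem ends in a sibilant (*kinis*, *ifiz*, *ujes*); -ofo when the stem ends in a non-sibilant consonant (*bim*, *polgih*, *kuked*); -uk when the stem ends in a vowel (*ita*, *tipi*).
The final sound of *nepah* is /h/, which is a non-sibilant consonant, so the suffix is -ofo, giving *nepahofo*.
*lobi*: final sound = /i/, a vowel → -uk → *lobiuk*.
*mawis*: final sound = /s/, a sibilant → -a → *mawisa*.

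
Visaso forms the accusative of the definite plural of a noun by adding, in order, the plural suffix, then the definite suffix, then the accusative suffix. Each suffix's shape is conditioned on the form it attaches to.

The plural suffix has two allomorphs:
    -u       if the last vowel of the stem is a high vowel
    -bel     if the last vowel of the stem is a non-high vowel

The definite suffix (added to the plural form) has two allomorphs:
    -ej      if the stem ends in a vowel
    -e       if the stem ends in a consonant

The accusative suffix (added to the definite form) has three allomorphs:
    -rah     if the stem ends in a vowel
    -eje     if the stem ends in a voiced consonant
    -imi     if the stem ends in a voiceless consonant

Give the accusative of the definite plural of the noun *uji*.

ujiuejeje

The last vowel of *uji* is /i/, which is a high vowel, so the plural suffix is -u, giving *ujiu*.
The final sound of the plural form *ujiu* is /u/, which is a vowel, so the definite suffix is -ej, giving *ujiuej*.
The final sound of the definite form *ujiuej* is /j/, which is a voiced consonant, so the accusative suffix is -eje, giving *ujiuejeje*.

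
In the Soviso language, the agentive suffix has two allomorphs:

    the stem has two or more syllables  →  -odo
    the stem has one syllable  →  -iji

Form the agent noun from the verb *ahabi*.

*ahabi* has 3 syllables, so the suffix is -odo, giving *ahabiodo*.

ahabiodo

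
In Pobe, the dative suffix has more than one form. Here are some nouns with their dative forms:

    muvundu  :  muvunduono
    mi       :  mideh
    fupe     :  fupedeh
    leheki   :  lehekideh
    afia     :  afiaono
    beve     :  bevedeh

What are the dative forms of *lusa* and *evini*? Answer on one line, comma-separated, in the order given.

lusaono, evinideh

The alternation tracks the last vowel of the stem — -deh when the last vowel of the stem is a front vowel (*mi*, *fupe*, *leheki*, *beve*); -ono when the last vowel of the stem is a back vowel (*muvundu*, *afia*).
*lusa* — last vowel /a/ (a back vowel) → -ono → *lusaono*.
*evini* — last vowel /i/ (a front vowel) → -deh → *evinideh*.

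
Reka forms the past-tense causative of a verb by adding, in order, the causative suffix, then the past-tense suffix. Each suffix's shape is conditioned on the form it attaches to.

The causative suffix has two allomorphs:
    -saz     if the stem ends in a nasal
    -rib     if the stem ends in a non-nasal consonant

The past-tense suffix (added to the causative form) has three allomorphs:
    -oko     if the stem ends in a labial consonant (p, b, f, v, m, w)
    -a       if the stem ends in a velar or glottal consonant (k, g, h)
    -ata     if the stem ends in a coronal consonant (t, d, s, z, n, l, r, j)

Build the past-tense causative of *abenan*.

abenansazata

*abenan* — final consonant /n/ (a nasal) → -saz → *abenansaz*.
The causative form *abenansaz*: final consonant = /z/, coronal → -ata → *abenansazata*.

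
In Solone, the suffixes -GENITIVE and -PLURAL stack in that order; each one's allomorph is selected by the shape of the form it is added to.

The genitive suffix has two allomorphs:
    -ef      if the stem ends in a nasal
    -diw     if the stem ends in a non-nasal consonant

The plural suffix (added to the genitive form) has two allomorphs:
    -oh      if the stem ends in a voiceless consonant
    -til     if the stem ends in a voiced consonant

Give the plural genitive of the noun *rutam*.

Since the final consonant of *rutam* is /m/ (a nasal), it takes -ef, giving *rutamef*.
The final consonant of the genitive form *rutamef* is /f/, which is voiceless, so the plural suffix is -oh, giving *rutamefoh*.

rutamefoh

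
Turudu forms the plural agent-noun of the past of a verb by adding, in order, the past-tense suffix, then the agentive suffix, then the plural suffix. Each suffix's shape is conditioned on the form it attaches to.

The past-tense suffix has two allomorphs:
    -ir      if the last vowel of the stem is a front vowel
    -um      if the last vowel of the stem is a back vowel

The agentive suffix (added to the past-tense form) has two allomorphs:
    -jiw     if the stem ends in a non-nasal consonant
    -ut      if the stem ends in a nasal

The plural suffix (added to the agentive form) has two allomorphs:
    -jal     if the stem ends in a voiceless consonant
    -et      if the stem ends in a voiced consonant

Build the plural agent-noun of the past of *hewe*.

Since the last vowel of *hewe* is /e/ (a front vowel), it takes -ir, giving *heweir*.
The final consonant of the past-tense form *heweir* is /r/, which is non-nasal, so the agentive suffix is -jiw, giving *heweirjiw*.
The agentive form *heweirjiw*: final consonant = /w/, voiced → -et → *heweirjiwet*.

heweirjiwet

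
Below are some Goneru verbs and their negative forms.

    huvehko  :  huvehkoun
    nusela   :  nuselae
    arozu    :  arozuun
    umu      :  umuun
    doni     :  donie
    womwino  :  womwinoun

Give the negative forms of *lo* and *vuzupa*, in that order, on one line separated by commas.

loun, vuzupae

The suffix is conditioned by the last vowel: -un when the last vowel of the stem is a rounded vowel (*huvehko*, *arozu*, *umu*, *womwino*); -e when the last vowel of the stem is an unrounded vowel (*nusela*, *doni*).
The last vowel of *lo* is /o/, which is a rounded vowel, so the suffix is -un, giving *loun*.
Since the last vowel of *vuzupa* is /a/ (an unrounded vowel), it takes -e, giving *vuzupae*.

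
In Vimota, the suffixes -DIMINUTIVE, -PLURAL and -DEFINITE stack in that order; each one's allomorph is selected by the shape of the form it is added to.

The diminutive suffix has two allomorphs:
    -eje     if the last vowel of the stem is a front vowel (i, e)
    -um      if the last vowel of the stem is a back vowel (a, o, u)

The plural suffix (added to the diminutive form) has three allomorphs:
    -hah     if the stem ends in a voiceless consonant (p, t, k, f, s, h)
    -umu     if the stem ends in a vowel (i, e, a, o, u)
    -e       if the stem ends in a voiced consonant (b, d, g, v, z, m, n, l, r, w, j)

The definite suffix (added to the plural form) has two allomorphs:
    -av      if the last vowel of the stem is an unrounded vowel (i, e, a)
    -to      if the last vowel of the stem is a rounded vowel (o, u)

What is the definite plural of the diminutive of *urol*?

urolumeav

*urol*: last vowel = /o/, a back vowel → -um → *urolum*.
The diminutive form *urolum* — final sound /m/ (a voiced consonant) → -e → *urolume*.
The plural form *urolume*: last vowel = /e/, an unrounded vowel → -av → *urolumeav*.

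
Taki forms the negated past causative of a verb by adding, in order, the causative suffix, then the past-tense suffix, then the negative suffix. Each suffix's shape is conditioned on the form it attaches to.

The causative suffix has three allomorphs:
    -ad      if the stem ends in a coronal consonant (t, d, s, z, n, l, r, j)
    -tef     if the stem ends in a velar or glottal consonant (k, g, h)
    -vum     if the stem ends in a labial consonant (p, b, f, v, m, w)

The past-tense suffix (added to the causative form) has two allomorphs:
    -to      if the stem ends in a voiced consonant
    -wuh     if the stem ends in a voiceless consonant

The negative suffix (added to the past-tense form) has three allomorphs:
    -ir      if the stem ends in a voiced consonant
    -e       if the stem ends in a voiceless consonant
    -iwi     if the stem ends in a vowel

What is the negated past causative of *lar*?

*lar* — final consonant /r/ (coronal) → -ad → *larad*.
The causative form *larad* — final consonant /d/ (voiced) → -to → *laradto*.
The final sound of the past-tense form *laradto* is /o/, which is a vowel, so the negative suffix is -iwi, giving *laradtoiwi*.

laradtoiwi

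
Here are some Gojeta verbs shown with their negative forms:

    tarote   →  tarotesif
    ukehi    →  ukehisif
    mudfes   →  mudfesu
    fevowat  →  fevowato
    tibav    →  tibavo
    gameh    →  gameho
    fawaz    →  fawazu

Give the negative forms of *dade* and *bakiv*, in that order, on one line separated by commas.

The alternation tracks the final sound of the stem — -u when the stem ends in a sibilant (*mudfes*, *fawaz*); -o when the stem ends in a non-sibilant consonant (*fevowat*, *tibav*, *gameh*); -sif when the stem ends in a vowel (*tarote*, *ukehi*).
The final sound of *dade* is /e/, which is a vowel, so the suffix is -sif, giving *dadesif*.
*bakiv*: final sound = /v/, a non-sibilant consonant → -o → *bakivo*.

dadesif, bakivo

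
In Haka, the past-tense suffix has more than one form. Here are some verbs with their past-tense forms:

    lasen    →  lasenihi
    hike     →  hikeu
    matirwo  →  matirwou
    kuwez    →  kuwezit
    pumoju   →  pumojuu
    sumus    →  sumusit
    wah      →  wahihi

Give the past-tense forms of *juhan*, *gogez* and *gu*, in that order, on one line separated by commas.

Looking at the final sound of each stem: -it when the stem ends in a sibilant (*kuwez*, *sumus*); -ihi when the stem ends in a non-sibilant consonant (*lasen*, *wah*); -u when the stem ends in a vowel (*hike*, *matirwo*, *pumoju*).
*juhan*: final sound = /n/, a non-sibilant consonant → -ihi → *juhanihi*.
*gogez* — final sound /z/ (a sibilant) → -it → *gogezit*.
Since the final sound of *gu* is /u/ (a vowel), it takes -u, giving *guu*.

juhanihi, gogezit, guu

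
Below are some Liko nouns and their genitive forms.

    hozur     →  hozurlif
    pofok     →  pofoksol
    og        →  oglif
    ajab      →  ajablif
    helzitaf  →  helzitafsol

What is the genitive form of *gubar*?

gubarlif

The alternation tracks the final consonant of the stem — -sol when the stem ends in a voiceless consonant (*pofok*, *helzitaf*); -lif when the stem ends in a voiced consonant (*hozur*, *og*, *ajab*).
The final consonant of *gubar* is /r/, which is voiced, so the suffix is -lif, giving *gubarlif*.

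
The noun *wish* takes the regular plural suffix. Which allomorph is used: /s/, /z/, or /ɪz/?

/ɪz/

The stem *wish* ends in a sibilant (/s, z, ʃ, ʒ, tʃ, dʒ/).
The plural suffix surfaces as /ɪz/ after sibilants, /s/ after other voiceless consonants, and /z/ after other voiced sounds.
So the plural -s on *wish* is pronounced /ɪz/.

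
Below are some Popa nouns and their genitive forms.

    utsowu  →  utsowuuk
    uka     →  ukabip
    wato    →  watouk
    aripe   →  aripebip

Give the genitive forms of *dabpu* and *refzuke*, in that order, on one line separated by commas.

Looking at the last vowel of each stem: -uk when the last vowel of the stem is a rounded vowel (*utsowu*, *wato*); -bip when the last vowel of the stem is an unrounded vowel (*uka*, *aripe*).
The last vowel of *dabpu* is /u/, which is a rounded vowel, so the suffix is -uk, giving *dabpuuk*.
The last vowel of *refzuke* is /e/, which is an unrounded vowel, so the suffix is -bip, giving *refzukebip*.

dabpuuk, refzukebip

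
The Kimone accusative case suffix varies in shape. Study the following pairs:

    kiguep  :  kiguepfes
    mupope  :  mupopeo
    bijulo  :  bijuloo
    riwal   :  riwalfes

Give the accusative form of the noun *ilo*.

Looking at the final sound of each stem: -fes when the stem ends in a consonant (*kiguep*, *riwal*); -o when the stem ends in a vowel (*mupope*, *bijulo*).
The final sound of *ilo* is /o/, which is a vowel, so the suffix is -o, giving *iloo*.

iloo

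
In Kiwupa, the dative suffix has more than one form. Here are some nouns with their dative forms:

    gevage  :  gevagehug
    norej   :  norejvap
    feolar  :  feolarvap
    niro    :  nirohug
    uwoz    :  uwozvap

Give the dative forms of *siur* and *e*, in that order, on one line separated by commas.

The pattern is consonant vs. vowel: -vap when the stem ends in a consonant (*norej*, *feolar*, *uwoz*); -hug when the stem ends in a vowel (*gevage*, *niro*).
Since the final sound of *siur* is /r/ (a consonant), it takes -vap, giving *siurvap*.
*e*: final sound = /e/, a vowel → -hug → *ehug*.

siurvap, ehug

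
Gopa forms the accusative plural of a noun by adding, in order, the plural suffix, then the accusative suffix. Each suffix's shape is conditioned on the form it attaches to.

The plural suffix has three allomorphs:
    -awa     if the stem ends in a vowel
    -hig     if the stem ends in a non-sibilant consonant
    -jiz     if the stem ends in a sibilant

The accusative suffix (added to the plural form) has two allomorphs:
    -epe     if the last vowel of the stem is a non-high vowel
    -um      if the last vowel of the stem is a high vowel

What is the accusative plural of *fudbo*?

*fudbo* — final sound /o/ (a vowel) → -awa → *fudboawa*.
The plural form *fudboawa*: last vowel = /a/, a non-high vowel → -epe → *fudboawaepe*.

fudboawaepe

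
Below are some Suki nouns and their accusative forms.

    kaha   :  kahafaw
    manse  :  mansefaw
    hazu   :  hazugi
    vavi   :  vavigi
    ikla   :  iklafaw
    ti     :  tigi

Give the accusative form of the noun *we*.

The alternation tracks the last vowel of the stem — -gi when the last vowel of the stem is a high vowel (*hazu*, *vavi*, *ti*); -faw when the last vowel of the stem is a non-high vowel (*kaha*, *manse*, *ikla*).
The last vowel of *we* is /e/, which is a non-high vowel, so the suffix is -faw, giving *wefaw*.

wefaw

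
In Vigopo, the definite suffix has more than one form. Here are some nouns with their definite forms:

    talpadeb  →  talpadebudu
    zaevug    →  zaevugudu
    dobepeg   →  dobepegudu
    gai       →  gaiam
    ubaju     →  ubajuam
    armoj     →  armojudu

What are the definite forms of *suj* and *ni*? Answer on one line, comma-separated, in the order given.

sujudu, niam

The alternation tracks the final sound of the stem — -udu when the stem ends in a consonant (*talpadeb*, *zaevug*, *dobepeg*, *armoj*); -am when the stem ends in a vowel (*gai*, *ubaju*).
Since the final sound of *suj* is /j/ (a consonant), it takes -udu, giving *sujudu*.
The final sound of *ni* is /i/, which is a vowel, so the suffix is -am, giving *niam*.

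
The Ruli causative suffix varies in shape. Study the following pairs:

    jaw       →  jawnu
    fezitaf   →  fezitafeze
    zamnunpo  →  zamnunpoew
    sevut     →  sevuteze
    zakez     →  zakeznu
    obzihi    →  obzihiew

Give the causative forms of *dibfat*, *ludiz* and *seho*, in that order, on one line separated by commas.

dibfateze, ludiznu, sehoew

The pattern is voicing of the final sound: -eze when the stem ends in a voiceless consonant (*fezitaf*, *sevut*); -nu when the stem ends in a voiced consonant (*jaw*, *zakez*); -ew when the stem ends in a vowel (*zamnunpo*, *obzihi*).
*dibfat*: final sound = /t/, a voiceless consonant → -eze → *dibfateze*.
*ludiz* — final sound /z/ (a voiced consonant) → -nu → *ludiznu*.
The final sound of *seho* is /o/, which is a vowel, so the suffix is -ew, giving *sehoew*.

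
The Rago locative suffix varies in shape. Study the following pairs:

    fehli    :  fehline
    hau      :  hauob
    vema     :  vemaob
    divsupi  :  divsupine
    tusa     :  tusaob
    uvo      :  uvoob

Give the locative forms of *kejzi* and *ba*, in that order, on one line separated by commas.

The alternation tracks the last vowel of the stem — -ne when the last vowel of the stem is a front vowel (*fehli*, *divsupi*); -ob when the last vowel of the stem is a back vowel (*hau*, *vema*, *tusa*, *uvo*).
*kejzi*: last vowel = /i/, a front vowel → -ne → *kejzine*.
*ba* — last vowel /a/ (a back vowel) → -ob → *baob*.

kejzine, baob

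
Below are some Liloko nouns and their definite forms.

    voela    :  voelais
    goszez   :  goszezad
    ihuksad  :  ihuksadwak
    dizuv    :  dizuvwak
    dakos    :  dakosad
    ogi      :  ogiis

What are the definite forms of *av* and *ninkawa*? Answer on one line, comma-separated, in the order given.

The suffix is conditioned by the final sound: -ad when the stem ends in a sibilant (*goszez*, *dakos*); -wak when the stem ends in a non-sibilant consonant (*ihuksad*, *dizuv*); -is when the stem ends in a vowel (*voela*, *ogi*).
*av*: final sound = /v/, a non-sibilant consonant → -wak → *avwak*.
Since the final sound of *ninkawa* is /a/ (a vowel), it takes -is, giving *ninkawais*.

avwak, ninkawais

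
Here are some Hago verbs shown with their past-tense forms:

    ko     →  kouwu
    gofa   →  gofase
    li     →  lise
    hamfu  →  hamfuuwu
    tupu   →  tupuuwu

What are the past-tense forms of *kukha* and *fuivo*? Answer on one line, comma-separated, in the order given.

kukhase, fuivouwu

The suffix is conditioned by the last vowel: -uwu when the last vowel of the stem is a rounded vowel (*ko*, *hamfu*, *tupu*); -se when the last vowel of the stem is an unrounded vowel (*gofa*, *li*).
*kukha* — last vowel /a/ (an unrounded vowel) → -se → *kukhase*.
*fuivo* — last vowel /o/ (a rounded vowel) → -uwu → *fuivouwu*.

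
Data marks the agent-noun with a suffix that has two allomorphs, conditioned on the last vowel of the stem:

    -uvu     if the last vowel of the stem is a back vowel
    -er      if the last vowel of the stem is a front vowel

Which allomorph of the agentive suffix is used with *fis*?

*fis*: last vowel = /i/, a front vowel → -er.

-er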